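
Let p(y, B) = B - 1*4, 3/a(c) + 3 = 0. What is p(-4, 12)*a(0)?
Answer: -8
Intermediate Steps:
a(c) = -1 (a(c) = 3/(-3 + 0) = 3/(-3) = 3*(-1/3) = -1)
p(y, B) = -4 + B (p(y, B) = B - 4 = -4 + B)
p(-4, 12)*a(0) = (-4 + 12)*(-1) = 8*(-1) = -8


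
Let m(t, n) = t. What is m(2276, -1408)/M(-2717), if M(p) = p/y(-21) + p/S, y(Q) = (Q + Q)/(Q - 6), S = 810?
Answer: -3226230/2480621 ≈ -1.3006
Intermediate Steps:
y(Q) = 2*Q/(-6 + Q) (y(Q) = (2*Q)/(-6 + Q) = 2*Q/(-6 + Q))
M(p) = 1826*p/2835 (M(p) = p/((2*(-21)/(-6 - 21))) + p/810 = p/((2*(-21)/(-27))) + p*(1/810) = p/((2*(-21)*(-1/27))) + p/810 = p/(14/9) + p/810 = p*(9/14) + p/810 = 9*p/14 + p/810 = 1826*p/2835)
m(2276, -1408)/M(-2717) = 2276/(((1826/2835)*(-2717))) = 2276/(-4961242/2835) = 2276*(-2835/4961242) = -3226230/2480621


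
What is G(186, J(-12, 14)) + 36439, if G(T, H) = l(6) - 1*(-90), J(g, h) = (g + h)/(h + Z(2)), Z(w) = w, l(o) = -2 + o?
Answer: 36533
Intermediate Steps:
J(g, h) = (g + h)/(2 + h) (J(g, h) = (g + h)/(h + 2) = (g + h)/(2 + h))
G(T, H) = 94 (G(T, H) = (-2 + 6) - 1*(-90) = 4 + 90 = 94)
G(186, J(-12, 14)) + 36439 = 94 + 36439 = 36533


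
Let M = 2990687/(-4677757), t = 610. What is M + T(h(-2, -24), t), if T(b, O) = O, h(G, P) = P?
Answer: 407205869/668251 ≈ 609.36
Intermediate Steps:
M = -427241/668251 (M = 2990687*(-1/4677757) = -427241/668251 ≈ -0.63934)
M + T(h(-2, -24), t) = -427241/668251 + 610 = 407205869/668251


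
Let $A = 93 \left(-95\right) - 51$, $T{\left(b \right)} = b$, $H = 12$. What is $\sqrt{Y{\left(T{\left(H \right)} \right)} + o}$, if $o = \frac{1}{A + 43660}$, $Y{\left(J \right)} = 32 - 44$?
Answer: $\frac{i \sqrt{14510738138}}{34774} \approx 3.4641 i$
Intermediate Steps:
$Y{\left(J \right)} = -12$ ($Y{\left(J \right)} = 32 - 44 = -12$)
$A = -8886$ ($A = -8835 - 51 = -8886$)
$o = \frac{1}{34774}$ ($o = \frac{1}{-8886 + 43660} = \frac{1}{34774} \approx 2.8757 \cdot 10^{-5}$)
$\sqrt{Y{\left(T{\left(H \right)} \right)} + o} = \sqrt{-12 + \frac{1}{34774}} = \sqrt{- \frac{417287}{34774}} = \frac{i \sqrt{14510738138}}{34774}$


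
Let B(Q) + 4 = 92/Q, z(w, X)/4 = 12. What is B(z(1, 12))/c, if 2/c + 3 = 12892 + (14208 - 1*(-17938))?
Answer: -1125875/24 ≈ -46911.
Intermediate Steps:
z(w, X) = 48 (z(w, X) = 4*12 = 48)
B(Q) = -4 + 92/Q
c = 2/45035 (c = 2/(-3 + (12892 + (14208 - 1*(-17938)))) = 2/(-3 + (12892 + (14208 + 17938))) = 2/(-3 + (12892 + 32146)) = 2/(-3 + 45038) = 2/45035 ≈ 4.4410e-5)
B(z(1, 12))/c = (-4 + 92/48)/(2/45035) = (-4 + 92*(1/48))*(45035/2) = (-4 + 23/12)*(45035/2) = -25/12*45035/2 = -1125875/24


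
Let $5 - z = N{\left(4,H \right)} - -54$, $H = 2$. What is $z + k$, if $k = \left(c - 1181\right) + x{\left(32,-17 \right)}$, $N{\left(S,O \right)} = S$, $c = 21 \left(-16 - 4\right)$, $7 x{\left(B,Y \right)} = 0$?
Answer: $-1654$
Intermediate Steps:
$x{\left(B,Y \right)} = 0$ ($x{\left(B,Y \right)} = \frac{1}{7} \cdot 0 = 0$)
$c = -420$ ($c = 21 \left(-20\right) = -420$)
$z = -53$ ($z = 5 - \left(4 - -54\right) = 5 - \left(4 + 54\right) = 5 - 58 = -53$)
$k = -1601$ ($k = \left(-420 - 1181\right) + 0 = -1601 + 0 = -1601$)
$z + k = -53 - 1601 = -1654$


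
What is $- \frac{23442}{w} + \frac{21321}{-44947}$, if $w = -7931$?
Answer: $\frac{126364389}{50924951} \approx 2.4814$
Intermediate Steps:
$- \frac{23442}{w} + \frac{21321}{-44947} = - \frac{23442}{-7931} + \frac{21321}{-44947} = \left(-23442\right) \left(- \frac{1}{7931}\right) + 21321 \left(- \frac{1}{44947}\right) = \frac{23442}{7931} - \frac{21321}{44947} = \frac{126364389}{50924951}$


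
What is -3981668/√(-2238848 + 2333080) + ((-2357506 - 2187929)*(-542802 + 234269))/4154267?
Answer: 1402416696855/4154267 - 995417*√23558/11779 ≈ 3.2461e+5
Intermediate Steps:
-3981668/√(-2238848 + 2333080) + ((-2357506 - 2187929)*(-542802 + 234269))/4154267 = -3981668*√23558/47116 - 4545435*(-308533)*(1/4154267) = -3981668*√23558/47116 + 1402416696855*(1/4154267) = -995417*√23558/11779 + 1402416696855/4154267 = 1402416696855/4154267 - 995417*√23558/11779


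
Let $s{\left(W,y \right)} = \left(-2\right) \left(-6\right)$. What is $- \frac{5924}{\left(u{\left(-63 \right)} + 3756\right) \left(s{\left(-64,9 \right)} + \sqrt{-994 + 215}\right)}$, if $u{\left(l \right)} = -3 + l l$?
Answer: $- \frac{11848}{1187901} + \frac{2962 i \sqrt{779}}{3563703} \approx -0.0099739 + 0.023198 i$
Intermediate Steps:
$u{\left(l \right)} = -3 + l^{2}$
$s{\left(W,y \right)} = 12$
$- \frac{5924}{\left(u{\left(-63 \right)} + 3756\right) \left(s{\left(-64,9 \right)} + \sqrt{-994 + 215}\right)} = - \frac{5924}{\left(\left(-3 + \left(-63\right)^{2}\right) + 3756\right) \left(12 + \sqrt{-994 + 215}\right)} = - \frac{5924}{\left(\left(-3 + 3969\right) + 3756\right) \left(12 + \sqrt{-779}\right)} = - \frac{5924}{\left(3966 + 3756\right) \left(12 + i \sqrt{779}\right)} = - \frac{5924}{7722 \left(12 + i \sqrt{779}\right)} = - \frac{5924}{92664 + 7722 i \sqrt{779}}$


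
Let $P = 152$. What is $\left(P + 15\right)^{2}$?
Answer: $27889$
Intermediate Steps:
$\left(P + 15\right)^{2} = \left(152 + 15\right)^{2} = 167^{2} = 27889$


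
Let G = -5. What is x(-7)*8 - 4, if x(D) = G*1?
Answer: -44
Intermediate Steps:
x(D) = -5 (x(D) = -5*1 = -5)
x(-7)*8 - 4 = -5*8 - 4 = -40 - 4 = -44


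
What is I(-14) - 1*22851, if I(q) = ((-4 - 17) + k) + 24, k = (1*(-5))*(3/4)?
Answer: -91407/4 ≈ -22852.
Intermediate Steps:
k = -15/4 ≈ -3.7500
I(q) = -¾ (I(q) = ((-4 - 17) - 15/4) + 24 = (-21 - 15/4) + 24 = -99/4 + 24 = -¾)
I(-14) - 1*22851 = -¾ - 1*22851 = -¾ - 22851 = -91407/4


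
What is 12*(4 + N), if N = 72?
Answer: 912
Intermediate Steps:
12*(4 + N) = 12*(4 + 72) = 12*76 = 912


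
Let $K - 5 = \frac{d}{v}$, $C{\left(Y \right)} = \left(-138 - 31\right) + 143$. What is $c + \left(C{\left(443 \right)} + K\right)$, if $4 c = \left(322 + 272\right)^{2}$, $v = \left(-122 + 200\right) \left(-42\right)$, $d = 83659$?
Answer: $\frac{288820229}{3276} \approx 88163.0$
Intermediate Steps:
$v = -3276$ ($v = 78 \left(-42\right) = -3276$)
$C{\left(Y \right)} = -26$ ($C{\left(Y \right)} = -169 + 143 = -26$)
$K = - \frac{67279}{3276}$ ($K = 5 + \frac{83659}{-3276} = 5 + 83659 \left(- \frac{1}{3276}\right) = 5 - \frac{83659}{3276} = - \frac{67279}{3276} \approx -20.537$)
$c = 88209$ ($c = \frac{\left(322 + 272\right)^{2}}{4} = \frac{594^{2}}{4} = \frac{1}{4} \cdot 352836 = 88209$)
$c + \left(C{\left(443 \right)} + K\right) = 88209 - \frac{152455}{3276} = \frac{288820229}{3276}$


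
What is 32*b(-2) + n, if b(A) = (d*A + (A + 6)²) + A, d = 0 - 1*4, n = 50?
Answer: 754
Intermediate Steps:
d = -4 (d = 0 - 4 = -4)
b(A) = (6 + A)² - 3*A (b(A) = (-4*A + (A + 6)²) + A = (-4*A + (6 + A)²) + A = ((6 + A)² - 4*A) + A = (6 + A)² - 3*A)
32*b(-2) + n = 32*((6 - 2)² - 3*(-2)) + 50 = 32*(4² + 6) + 50 = 32*(16 + 6) + 50 = 32*22 + 50 = 704 + 50 = 754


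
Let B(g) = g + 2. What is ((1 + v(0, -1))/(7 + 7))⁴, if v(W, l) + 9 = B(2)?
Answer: 16/2401 ≈ 0.0066639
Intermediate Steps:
B(g) = 2 + g
v(W, l) = -5 (v(W, l) = -9 + (2 + 2) = -9 + 4 = -5)
((1 + v(0, -1))/(7 + 7))⁴ = ((1 - 5)/(7 + 7))⁴ = (-4/14)⁴ = (-4*1/14)⁴ = (-2/7)⁴ = 16/2401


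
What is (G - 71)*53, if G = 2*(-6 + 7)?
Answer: -3657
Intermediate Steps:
G = 2 (G = 2*1 = 2)
(G - 71)*53 = (2 - 71)*53 = -69*53 = -3657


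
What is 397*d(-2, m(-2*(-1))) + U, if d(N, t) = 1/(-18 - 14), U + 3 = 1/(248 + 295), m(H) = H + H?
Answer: -267667/17376 ≈ -15.404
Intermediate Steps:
m(H) = 2*H
U = -1628/543 (U = -3 + 1/(248 + 295) = -3 + 1/543 = -1628/543 ≈ -2.9982)
d(N, t) = -1/32 (d(N, t) = 1/(-32) = -1/32)
397*d(-2, m(-2*(-1))) + U = 397*(-1/32) - 1628/543 = -397/32 - 1628/543 = -267667/17376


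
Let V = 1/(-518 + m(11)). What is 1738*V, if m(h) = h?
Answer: -1738/507 ≈ -3.4280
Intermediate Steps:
V = -1/507 (V = 1/(-518 + 11) = 1/(-507) = -1/507 ≈ -0.0019724)
1738*V = 1738*(-1/507) = -1738/507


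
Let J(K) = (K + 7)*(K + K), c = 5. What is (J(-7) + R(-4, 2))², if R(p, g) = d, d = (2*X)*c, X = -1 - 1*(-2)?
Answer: 100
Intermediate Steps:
X = 1 (X = -1 + 2 = 1)
d = 10 (d = (2*1)*5 = 2*5 = 10)
J(K) = 2*K*(7 + K) (J(K) = (7 + K)*(2*K) = 2*K*(7 + K))
R(p, g) = 10
(J(-7) + R(-4, 2))² = (2*(-7)*(7 - 7) + 10)² = (2*(-7)*0 + 10)² = (0 + 10)² = 10² = 100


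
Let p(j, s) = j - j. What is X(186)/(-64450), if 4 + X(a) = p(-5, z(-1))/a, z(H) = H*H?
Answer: 2/32225 ≈ 6.2064e-5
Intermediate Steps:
z(H) = H²
p(j, s) = 0
X(a) = -4 (X(a) = -4 + 0/a = -4 + 0 = -4)
X(186)/(-64450) = -4/(-64450) = -4*(-1/64450) = 2/32225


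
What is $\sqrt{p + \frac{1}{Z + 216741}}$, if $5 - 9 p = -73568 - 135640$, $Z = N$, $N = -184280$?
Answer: $\frac{\sqrt{220451194800122}}{97383} \approx 152.47$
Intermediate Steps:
$Z = -184280$
$p = \frac{209213}{9}$ ($p = \frac{5}{9} - \frac{-73568 - 135640}{9} = \frac{5}{9} - - \frac{69736}{3} = \frac{5}{9} + \frac{69736}{3} = \frac{209213}{9} \approx 23246.0$)
$\sqrt{p + \frac{1}{Z + 216741}} = \sqrt{\frac{209213}{9} + \frac{1}{-184280 + 216741}} = \sqrt{\frac{209213}{9} + \frac{1}{32461}} = \sqrt{\frac{6791263202}{292149}} = \frac{\sqrt{220451194800122}}{97383}$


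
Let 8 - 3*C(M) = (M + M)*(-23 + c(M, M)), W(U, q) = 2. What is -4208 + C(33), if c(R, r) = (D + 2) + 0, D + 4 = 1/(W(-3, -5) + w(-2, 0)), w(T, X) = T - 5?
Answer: -54764/15 ≈ -3650.9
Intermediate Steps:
w(T, X) = -5 + T
D = -21/5 (D = -4 + 1/(2 + (-5 - 2)) = -4 + 1/(2 - 7) = -4 + 1/(-5) = -4 - 1/5 = -21/5 ≈ -4.2000)
c(R, r) = -11/5 (c(R, r) = (-21/5 + 2) + 0 = -11/5 + 0 = -11/5)
C(M) = 8/3 + 84*M/5 (C(M) = 8/3 - (M + M)*(-23 - 11/5)/3 = 8/3 - 2*M*(-126)/(3*5) = 8/3 - (-84)*M/5 = 8/3 + 84*M/5)
-4208 + C(33) = -4208 + (8/3 + (84/5)*33) = -4208 + (8/3 + 2772/5) = -4208 + 8356/15 = -54764/15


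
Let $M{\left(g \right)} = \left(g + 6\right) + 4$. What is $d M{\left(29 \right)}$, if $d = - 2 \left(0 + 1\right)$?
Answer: $-78$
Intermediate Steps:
$M{\left(g \right)} = 10 + g$ ($M{\left(g \right)} = \left(6 + g\right) + 4 = 10 + g$)
$d = -2$ ($d = \left(-2\right) 1 = -2$)
$d M{\left(29 \right)} = - 2 \left(10 + 29\right) = \left(-2\right) 39 = -78$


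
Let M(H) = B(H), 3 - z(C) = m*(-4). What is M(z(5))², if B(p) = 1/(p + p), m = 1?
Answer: 1/196 ≈ 0.0051020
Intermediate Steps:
B(p) = 1/(2*p)
z(C) = 7 (z(C) = 3 - (-4) = 3 - 1*(-4) = 3 + 4 = 7)
M(H) = 1/(2*H)
M(z(5))² = ((½)/7)² = ((½)*(⅐))² = (1/14)² = 1/196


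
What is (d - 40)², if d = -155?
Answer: 38025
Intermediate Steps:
(d - 40)² = (-155 - 40)² = (-195)² = 38025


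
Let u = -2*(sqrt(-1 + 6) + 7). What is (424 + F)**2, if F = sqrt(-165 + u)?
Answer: (424 + I*sqrt(179 + 2*sqrt(5)))**2 ≈ 1.7959e+5 + 11486.0*I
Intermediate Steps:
u = -14 - 2*sqrt(5) (u = -2*(sqrt(5) + 7) = -2*(7 + sqrt(5)) = -14 - 2*sqrt(5) ≈ -18.472)
F = sqrt(-179 - 2*sqrt(5)) (F = sqrt(-165 + (-14 - 2*sqrt(5))) = sqrt(-179 - 2*sqrt(5)) ≈ 13.545*I)
(424 + F)**2 = (424 + sqrt(-179 - 2*sqrt(5)))**2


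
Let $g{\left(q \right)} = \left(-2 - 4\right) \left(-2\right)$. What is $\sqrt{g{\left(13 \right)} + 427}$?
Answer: $\sqrt{439} \approx 20.952$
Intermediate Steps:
$g{\left(q \right)} = 12$ ($g{\left(q \right)} = \left(-6\right) \left(-2\right) = 12$)
$\sqrt{g{\left(13 \right)} + 427} = \sqrt{12 + 427} = \sqrt{439}$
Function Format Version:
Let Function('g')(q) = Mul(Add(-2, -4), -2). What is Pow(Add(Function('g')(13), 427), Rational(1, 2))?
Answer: Pow(439, Rational(1, 2)) ≈ 20.952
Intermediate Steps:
Function('g')(q) = 12 (Function('g')(q) = Mul(-6, -2) = 12)
Pow(Add(Function('g')(13), 427), Rational(1, 2)) = Pow(Add(12, 427), Rational(1, 2)) = Pow(439, Rational(1, 2))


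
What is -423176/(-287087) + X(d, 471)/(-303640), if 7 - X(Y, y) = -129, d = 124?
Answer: 16056764601/10896387085 ≈ 1.4736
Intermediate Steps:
X(Y, y) = 136 (X(Y, y) = 7 - 1*(-129) = 7 + 129 = 136)
-423176/(-287087) + X(d, 471)/(-303640) = -423176/(-287087) + 136/(-303640) = -423176*(-1/287087) + 136*(-1/303640) = 423176/287087 - 17/37955 = 16056764601/10896387085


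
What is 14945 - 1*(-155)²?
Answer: -9080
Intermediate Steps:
14945 - 1*(-155)² = 14945 - 1*24025 = 14945 - 24025 = -9080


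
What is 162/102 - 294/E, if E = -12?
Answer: 887/34 ≈ 26.088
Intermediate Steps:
162/102 - 294/E = 162/102 - 294/(-12) = 162*(1/102) - 294*(-1/12) = 27/17 + 49/2 = 887/34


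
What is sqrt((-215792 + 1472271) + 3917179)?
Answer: sqrt(5173658) ≈ 2274.6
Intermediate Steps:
sqrt((-215792 + 1472271) + 3917179) = sqrt(1256479 + 3917179) = sqrt(5173658)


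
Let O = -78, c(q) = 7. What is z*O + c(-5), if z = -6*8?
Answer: 3751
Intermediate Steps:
z = -48
z*O + c(-5) = -48*(-78) + 7 = 3744 + 7 = 3751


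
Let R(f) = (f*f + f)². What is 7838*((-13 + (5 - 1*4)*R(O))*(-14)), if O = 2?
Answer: -2523836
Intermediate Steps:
R(f) = (f + f²)² (R(f) = (f² + f)² = (f + f²)²)
7838*((-13 + (5 - 1*4)*R(O))*(-14)) = 7838*((-13 + (5 - 1*4)*(2²*(1 + 2)²))*(-14)) = 7838*((-13 + (5 - 4)*(4*3²))*(-14)) = 7838*((-13 + 1*(4*9))*(-14)) = 7838*((-13 + 1*36)*(-14)) = 7838*((-13 + 36)*(-14)) = 7838*(23*(-14)) = 7838*(-322) = -2523836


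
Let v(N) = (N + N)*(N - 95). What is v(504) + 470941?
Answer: 883213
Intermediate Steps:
v(N) = 2*N*(-95 + N) (v(N) = (2*N)*(-95 + N) = 2*N*(-95 + N))
v(504) + 470941 = 2*504*(-95 + 504) + 470941 = 2*504*409 + 470941 = 412272 + 470941 = 883213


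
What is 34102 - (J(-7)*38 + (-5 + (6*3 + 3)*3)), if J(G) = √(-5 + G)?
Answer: 34044 - 76*I*√3 ≈ 34044.0 - 131.64*I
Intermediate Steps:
34102 - (J(-7)*38 + (-5 + (6*3 + 3)*3)) = 34102 - (√(-5 - 7)*38 + (-5 + (6*3 + 3)*3)) = 34102 - (√(-12)*38 + (-5 + (18 + 3)*3)) = 34102 - ((2*I*√3)*38 + (-5 + 21*3)) = 34102 - (76*I*√3 + (-5 + 63)) = 34102 - (76*I*√3 + 58) = 34102 - (58 + 76*I*√3) = 34102 + (-58 - 76*I*√3) = 34044 - 76*I*√3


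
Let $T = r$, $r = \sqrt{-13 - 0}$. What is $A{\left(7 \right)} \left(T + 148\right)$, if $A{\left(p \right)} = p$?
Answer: $1036 + 7 i \sqrt{13} \approx 1036.0 + 25.239 i$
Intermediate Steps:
$r = i \sqrt{13}$ ($r = \sqrt{-13 + 0} = \sqrt{-13} = i \sqrt{13} \approx 3.6056 i$)
$T = i \sqrt{13} \approx 3.6056 i$
$A{\left(7 \right)} \left(T + 148\right) = 7 \left(i \sqrt{13} + 148\right) = 7 \left(148 + i \sqrt{13}\right) = 1036 + 7 i \sqrt{13}$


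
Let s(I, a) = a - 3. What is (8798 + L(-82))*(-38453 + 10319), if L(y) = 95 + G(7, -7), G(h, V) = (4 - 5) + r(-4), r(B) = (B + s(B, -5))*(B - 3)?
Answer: -252530784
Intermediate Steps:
s(I, a) = -3 + a
r(B) = (-8 + B)*(-3 + B) (r(B) = (B + (-3 - 5))*(B - 3) = (B - 8)*(-3 + B) = (-8 + B)*(-3 + B))
G(h, V) = 83 (G(h, V) = (4 - 5) + (24 + (-4)**2 - 11*(-4)) = -1 + (24 + 16 + 44) = -1 + 84 = 83)
L(y) = 178 (L(y) = 95 + 83 = 178)
(8798 + L(-82))*(-38453 + 10319) = (8798 + 178)*(-38453 + 10319) = 8976*(-28134) = -252530784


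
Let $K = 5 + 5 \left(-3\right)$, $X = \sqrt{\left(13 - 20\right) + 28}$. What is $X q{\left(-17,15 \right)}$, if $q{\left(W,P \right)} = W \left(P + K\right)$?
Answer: $- 85 \sqrt{21} \approx -389.52$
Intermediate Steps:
$X = \sqrt{21}$ ($X = \sqrt{\left(13 - 20\right) + 28} = \sqrt{-7 + 28} = \sqrt{21} \approx 4.5826$)
$K = -10$ ($K = 5 - 15 = -10$)
$q{\left(W,P \right)} = W \left(-10 + P\right)$ ($q{\left(W,P \right)} = W \left(P - 10\right) = W \left(-10 + P\right)$)
$X q{\left(-17,15 \right)} = \sqrt{21} \left(- 17 \left(-10 + 15\right)\right) = \sqrt{21} \left(\left(-17\right) 5\right) = \sqrt{21} \left(-85\right) = - 85 \sqrt{21}$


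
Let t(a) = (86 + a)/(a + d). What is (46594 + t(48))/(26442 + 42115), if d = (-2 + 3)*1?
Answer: 2283240/3359293 ≈ 0.67968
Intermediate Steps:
d = 1 (d = 1*1 = 1)
t(a) = (86 + a)/(1 + a) (t(a) = (86 + a)/(a + 1) = (86 + a)/(1 + a))
(46594 + t(48))/(26442 + 42115) = (46594 + (86 + 48)/(1 + 48))/(26442 + 42115) = (46594 + 134/49)/68557 = (46594 + (1/49)*134)*(1/68557) = (46594 + 134/49)*(1/68557) = (2283240/49)*(1/68557) = 2283240/3359293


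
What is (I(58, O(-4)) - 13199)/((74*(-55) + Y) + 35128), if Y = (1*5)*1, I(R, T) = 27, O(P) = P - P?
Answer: -13172/31063 ≈ -0.42404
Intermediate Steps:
O(P) = 0
Y = 5 (Y = 5*1 = 5)
(I(58, O(-4)) - 13199)/((74*(-55) + Y) + 35128) = (27 - 13199)/((74*(-55) + 5) + 35128) = -13172/((-4070 + 5) + 35128) = -13172/(-4065 + 35128) = -13172/31063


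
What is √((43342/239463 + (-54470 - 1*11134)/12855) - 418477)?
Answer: I*√999117585831481575495/48861855 ≈ 646.9*I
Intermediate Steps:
√((43342/239463 + (-54470 - 1*11134)/12855) - 418477) = √((43342*(1/239463) + (-54470 - 11134)*(1/12855)) - 418477) = √((43342/239463 - 65604*1/12855) - 418477) = √((43342/239463 - 21868/4285) - 418477) = √(-5050856414/1026098955 - 418477) = √(-429403863247949/1026098955) = I*√999117585831481575495/48861855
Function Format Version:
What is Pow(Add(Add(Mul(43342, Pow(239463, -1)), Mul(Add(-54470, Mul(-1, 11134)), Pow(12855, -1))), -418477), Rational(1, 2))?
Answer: Mul(Rational(1, 48861855), I, Pow(999117585831481575495, Rational(1, 2))) ≈ Mul(646.90, I)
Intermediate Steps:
Pow(Add(Add(Mul(43342, Pow(239463, -1)), Mul(Add(-54470, Mul(-1, 11134)), Pow(12855, -1))), -418477), Rational(1, 2)) = Pow(Add(Add(Mul(43342, Rational(1, 239463)), Mul(Add(-54470, -11134), Rational(1, 12855))), -418477), Rational(1, 2)) = Pow(Add(Add(Rational(43342, 239463), Mul(-65604, Rational(1, 12855))), -418477), Rational(1, 2)) = Pow(Add(Add(Rational(43342, 239463), Rational(-21868, 4285)), -418477), Rational(1, 2)) = Pow(Add(Rational(-5050856414, 1026098955), -418477), Rational(1, 2)) = Pow(Rational(-429403863247949, 1026098955), Rational(1, 2)) = Mul(Rational(1, 48861855), I, Pow(999117585831481575495, Rational(1, 2)))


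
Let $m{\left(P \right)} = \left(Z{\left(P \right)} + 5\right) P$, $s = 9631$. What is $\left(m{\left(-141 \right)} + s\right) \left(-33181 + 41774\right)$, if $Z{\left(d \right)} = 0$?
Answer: $76701118$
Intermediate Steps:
$m{\left(P \right)} = 5 P$ ($m{\left(P \right)} = \left(0 + 5\right) P = 5 P$)
$\left(m{\left(-141 \right)} + s\right) \left(-33181 + 41774\right) = \left(5 \left(-141\right) + 9631\right) \left(-33181 + 41774\right) = \left(-705 + 9631\right) 8593 = 8926 \cdot 8593 = 76701118$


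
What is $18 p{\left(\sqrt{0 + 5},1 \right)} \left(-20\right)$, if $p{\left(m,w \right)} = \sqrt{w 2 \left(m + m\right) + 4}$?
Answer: $- 720 \sqrt{1 + \sqrt{5}} \approx -1295.2$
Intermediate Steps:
$p{\left(m,w \right)} = \sqrt{4 + 4 m w}$ ($p{\left(m,w \right)} = \sqrt{2 w 2 m + 4} = \sqrt{4 m w + 4} = \sqrt{4 + 4 m w}$)
$18 p{\left(\sqrt{0 + 5},1 \right)} \left(-20\right) = 18 \cdot 2 \sqrt{1 + \sqrt{0 + 5} \cdot 1} \left(-20\right) = 18 \cdot 2 \sqrt{1 + \sqrt{5} \cdot 1} \left(-20\right) = 18 \cdot 2 \sqrt{1 + \sqrt{5}} \left(-20\right) = 36 \sqrt{1 + \sqrt{5}} \left(-20\right) = - 720 \sqrt{1 + \sqrt{5}}$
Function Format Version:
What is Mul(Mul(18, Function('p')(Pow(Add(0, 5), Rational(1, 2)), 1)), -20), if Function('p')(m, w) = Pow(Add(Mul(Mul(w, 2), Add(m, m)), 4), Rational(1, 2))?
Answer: Mul(-720, Pow(Add(1, Pow(5, Rational(1, 2))), Rational(1, 2))) ≈ -1295.2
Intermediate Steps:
Function('p')(m, w) = Pow(Add(4, Mul(4, m, w)), Rational(1, 2)) (Function('p')(m, w) = Pow(Add(Mul(Mul(2, w), Mul(2, m)), 4), Rational(1, 2)) = Pow(Add(Mul(4, m, w), 4), Rational(1, 2)) = Pow(Add(4, Mul(4, m, w)), Rational(1, 2)))
Mul(Mul(18, Function('p')(Pow(Add(0, 5), Rational(1, 2)), 1)), -20) = Mul(Mul(18, Mul(2, Pow(Add(1, Mul(Pow(Add(0, 5), Rational(1, 2)), 1)), Rational(1, 2)))), -20) = Mul(Mul(18, Mul(2, Pow(Add(1, Mul(Pow(5, Rational(1, 2)), 1)), Rational(1, 2)))), -20) = Mul(Mul(18, Mul(2, Pow(Add(1, Pow(5, Rational(1, 2))), Rational(1, 2)))), -20) = Mul(Mul(36, Pow(Add(1, Pow(5, Rational(1, 2))), Rational(1, 2))), -20) = Mul(-720, Pow(Add(1, Pow(5, Rational(1, 2))), Rational(1, 2)))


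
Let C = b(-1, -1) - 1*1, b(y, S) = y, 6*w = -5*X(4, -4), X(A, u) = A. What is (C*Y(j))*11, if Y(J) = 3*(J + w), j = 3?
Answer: 22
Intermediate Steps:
w = -10/3 (w = (-5*4)/6 = (⅙)*(-20) = -10/3 ≈ -3.3333)
Y(J) = -10 + 3*J (Y(J) = 3*(J - 10/3) = 3*(-10/3 + J) = -10 + 3*J)
C = -2 (C = -1 - 1*1 = -1 - 1 = -2)
(C*Y(j))*11 = -2*(-10 + 3*3)*11 = -2*(-10 + 9)*11 = -2*(-1)*11 = 2*11 = 22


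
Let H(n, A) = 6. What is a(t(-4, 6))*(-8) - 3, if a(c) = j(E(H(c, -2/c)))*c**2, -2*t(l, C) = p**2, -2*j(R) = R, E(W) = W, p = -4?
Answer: 1533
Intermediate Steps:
j(R) = -R/2
t(l, C) = -8 (t(l, C) = -1/2*(-4)**2 = -1/2*16 = -8)
a(c) = -3*c**2 (a(c) = (-1/2*6)*c**2 = -3*c**2)
a(t(-4, 6))*(-8) - 3 = -3*(-8)**2*(-8) - 3 = -3*64*(-8) - 3 = -192*(-8) - 3 = 1536 - 3 = 1533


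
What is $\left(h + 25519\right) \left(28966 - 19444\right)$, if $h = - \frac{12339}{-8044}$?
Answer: $\frac{977372240175}{4022} \approx 2.4301 \cdot 10^{8}$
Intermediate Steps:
$h = \frac{12339}{8044}$ ($h = \left(-12339\right) \left(- \frac{1}{8044}\right) = \frac{12339}{8044} \approx 1.5339$)
$\left(h + 25519\right) \left(28966 - 19444\right) = \left(\frac{12339}{8044} + 25519\right) \left(28966 - 19444\right) = \frac{205287175}{8044} \cdot 9522 = \frac{977372240175}{4022}$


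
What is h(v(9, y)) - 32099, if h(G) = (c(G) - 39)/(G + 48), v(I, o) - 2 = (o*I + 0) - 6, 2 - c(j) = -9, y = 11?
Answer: -4590185/143 ≈ -32099.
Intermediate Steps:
c(j) = 11 (c(j) = 2 - 1*(-9) = 2 + 9 = 11)
v(I, o) = -4 + I*o (v(I, o) = 2 + ((o*I + 0) - 6) = 2 + ((I*o + 0) - 6) = 2 + (I*o - 6) = 2 + (-6 + I*o) = -4 + I*o)
h(G) = -28/(48 + G) (h(G) = (11 - 39)/(G + 48) = -28/(48 + G))
h(v(9, y)) - 32099 = -28/(48 + (-4 + 9*11)) - 32099 = -28/(48 + (-4 + 99)) - 32099 = -28/(48 + 95) - 32099 = -28/143 - 32099 = -4590185/143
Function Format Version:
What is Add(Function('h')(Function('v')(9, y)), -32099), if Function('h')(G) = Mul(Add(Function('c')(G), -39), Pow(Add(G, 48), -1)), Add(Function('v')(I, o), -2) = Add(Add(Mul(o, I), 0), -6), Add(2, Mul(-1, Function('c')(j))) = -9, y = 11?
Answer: Rational(-4590185, 143) ≈ -32099.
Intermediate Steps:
Function('c')(j) = 11 (Function('c')(j) = Add(2, Mul(-1, -9)) = Add(2, 9) = 11)
Function('v')(I, o) = Add(-4, Mul(I, o)) (Function('v')(I, o) = Add(2, Add(Add(Mul(o, I), 0), -6)) = Add(2, Add(Add(Mul(I, o), 0), -6)) = Add(2, Add(Mul(I, o), -6)) = Add(2, Add(-6, Mul(I, o))) = Add(-4, Mul(I, o)))
Function('h')(G) = Mul(-28, Pow(Add(48, G), -1)) (Function('h')(G) = Mul(Add(11, -39), Pow(Add(G, 48), -1)) = Mul(-28, Pow(Add(48, G), -1)))
Add(Function('h')(Function('v')(9, y)), -32099) = Add(Mul(-28, Pow(Add(48, Add(-4, Mul(9, 11))), -1)), -32099) = Add(Mul(-28, Pow(Add(48, Add(-4, 99)), -1)), -32099) = Add(Mul(-28, Pow(Add(48, 95), -1)), -32099) = Add(Mul(-28, Pow(143, -1)), -32099) = Add(Mul(-28, Rational(1, 143)), -32099) = Add(Rational(-28, 143), -32099) = Rational(-4590185, 143)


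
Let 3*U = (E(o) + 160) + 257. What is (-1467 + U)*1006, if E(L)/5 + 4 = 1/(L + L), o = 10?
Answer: -8055545/6 ≈ -1.3426e+6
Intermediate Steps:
E(L) = -20 + 5/(2*L) (E(L) = -20 + 5/(L + L) = -20 + 5/((2*L)) = -20 + 5*(1/(2*L)) = -20 + 5/(2*L))
U = 1589/12 (U = (((-20 + (5/2)/10) + 160) + 257)/3 = (((-20 + (5/2)*(⅒)) + 160) + 257)/3 = (((-20 + ¼) + 160) + 257)/3 = ((-79/4 + 160) + 257)/3 = (561/4 + 257)/3 = (⅓)*(1589/4) = 1589/12 ≈ 132.42)
(-1467 + U)*1006 = (-1467 + 1589/12)*1006 = -16015/12*1006 = -8055545/6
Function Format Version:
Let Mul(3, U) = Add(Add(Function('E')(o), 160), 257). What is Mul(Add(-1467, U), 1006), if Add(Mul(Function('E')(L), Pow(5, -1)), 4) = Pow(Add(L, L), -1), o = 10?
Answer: Rational(-8055545, 6) ≈ -1.3426e+6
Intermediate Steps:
Function('E')(L) = Add(-20, Mul(Rational(5, 2), Pow(L, -1))) (Function('E')(L) = Add(-20, Mul(5, Pow(Add(L, L), -1))) = Add(-20, Mul(5, Pow(Mul(2, L), -1))) = Add(-20, Mul(5, Mul(Rational(1, 2), Pow(L, -1)))) = Add(-20, Mul(Rational(5, 2), Pow(L, -1))))
U = Rational(1589, 12) (U = Mul(Rational(1, 3), Add(Add(Add(-20, Mul(Rational(5, 2), Pow(10, -1))), 160), 257)) = Mul(Rational(1, 3), Add(Add(Add(-20, Mul(Rational(5, 2), Rational(1, 10))), 160), 257)) = Mul(Rational(1, 3), Add(Add(Add(-20, Rational(1, 4)), 160), 257)) = Mul(Rational(1, 3), Add(Add(Rational(-79, 4), 160), 257)) = Mul(Rational(1, 3), Add(Rational(561, 4), 257)) = Mul(Rational(1, 3), Rational(1589, 4)) = Rational(1589, 12) ≈ 132.42)
Mul(Add(-1467, U), 1006) = Mul(Add(-1467, Rational(1589, 12)), 1006) = Mul(Rational(-16015, 12), 1006) = Rational(-8055545, 6)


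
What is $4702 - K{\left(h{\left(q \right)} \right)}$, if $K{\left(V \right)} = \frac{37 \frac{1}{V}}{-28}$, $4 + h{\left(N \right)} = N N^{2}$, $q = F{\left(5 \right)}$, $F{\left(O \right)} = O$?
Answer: $\frac{15930413}{3388} \approx 4702.0$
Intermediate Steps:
$q = 5$
$h{\left(N \right)} = -4 + N^{3}$ ($h{\left(N \right)} = -4 + N N^{2} = -4 + N^{3}$)
$K{\left(V \right)} = - \frac{37}{28 V}$ ($K{\left(V \right)} = \frac{37}{V} \left(- \frac{1}{28}\right) = - \frac{37}{28 V}$)
$4702 - K{\left(h{\left(q \right)} \right)} = 4702 - - \frac{37}{28 \left(-4 + 5^{3}\right)} = 4702 - - \frac{37}{28 \left(-4 + 125\right)} = 4702 - - \frac{37}{28 \cdot 121} = 4702 - \left(- \frac{37}{28}\right) \frac{1}{121} = 4702 - - \frac{37}{3388} = 4702 + \frac{37}{3388} = \frac{15930413}{3388}$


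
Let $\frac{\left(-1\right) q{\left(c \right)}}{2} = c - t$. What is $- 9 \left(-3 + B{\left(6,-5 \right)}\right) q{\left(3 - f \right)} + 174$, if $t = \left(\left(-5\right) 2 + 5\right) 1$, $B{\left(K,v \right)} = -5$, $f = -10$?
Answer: $-2418$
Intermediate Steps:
$t = -5$ ($t = \left(-10 + 5\right) 1 = \left(-5\right) 1 = -5$)
$q{\left(c \right)} = -10 - 2 c$ ($q{\left(c \right)} = - 2 \left(c - -5\right) = - 2 \left(c + 5\right) = - 2 \left(5 + c\right) = -10 - 2 c$)
$- 9 \left(-3 + B{\left(6,-5 \right)}\right) q{\left(3 - f \right)} + 174 = - 9 \left(-3 - 5\right) \left(-10 - 2 \left(3 - -10\right)\right) + 174 = \left(-9\right) \left(-8\right) \left(-10 - 2 \left(3 + 10\right)\right) + 174 = 72 \left(-10 - 26\right) + 174 = 72 \left(-36\right) + 174 = -2592 + 174 = -2418$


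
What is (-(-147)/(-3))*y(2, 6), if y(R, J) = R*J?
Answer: -588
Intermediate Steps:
y(R, J) = J*R
(-(-147)/(-3))*y(2, 6) = (-(-147)/(-3))*(6*2) = -(-147)*(-1)/3*12 = -21*7/3*12 = -49*12 = -588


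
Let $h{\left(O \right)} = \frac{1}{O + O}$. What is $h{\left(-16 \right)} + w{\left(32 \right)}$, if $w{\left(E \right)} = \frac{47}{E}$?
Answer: $\frac{23}{16} \approx 1.4375$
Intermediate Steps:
$h{\left(O \right)} = \frac{1}{2 O}$
$h{\left(-16 \right)} + w{\left(32 \right)} = \frac{1}{2 \left(-16\right)} + \frac{47}{32} = \frac{1}{2} \left(- \frac{1}{16}\right) + 47 \cdot \frac{1}{32} = - \frac{1}{32} + \frac{47}{32} = \frac{23}{16}$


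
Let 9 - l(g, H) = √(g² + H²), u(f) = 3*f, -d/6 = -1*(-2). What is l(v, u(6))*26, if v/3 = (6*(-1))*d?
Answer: 234 - 468*√145 ≈ -5401.5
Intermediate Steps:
d = -12 (d = -(-6)*(-2) = -6*2 = -12)
v = 216 (v = 3*((6*(-1))*(-12)) = 3*(-6*(-12)) = 3*72 = 216)
l(g, H) = 9 - √(H² + g²) (l(g, H) = 9 - √(g² + H²) = 9 - √(H² + g²))
l(v, u(6))*26 = (9 - √((3*6)² + 216²))*26 = (9 - √(18² + 46656))*26 = (9 - √(324 + 46656))*26 = (9 - √46980)*26 = (9 - 18*√145)*26 = 234 - 468*√145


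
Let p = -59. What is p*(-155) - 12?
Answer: 9133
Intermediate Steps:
p*(-155) - 12 = -59*(-155) - 12 = 9145 - 12 = 9133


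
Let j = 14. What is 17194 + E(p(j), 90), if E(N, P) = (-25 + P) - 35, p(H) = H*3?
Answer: 17224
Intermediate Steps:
p(H) = 3*H
E(N, P) = -60 + P
17194 + E(p(j), 90) = 17194 + (-60 + 90) = 17194 + 30 = 17224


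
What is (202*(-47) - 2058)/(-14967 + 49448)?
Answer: -11552/34481 ≈ -0.33502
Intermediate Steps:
(202*(-47) - 2058)/(-14967 + 49448) = (-9494 - 2058)/34481 = -11552*1/34481 = -11552/34481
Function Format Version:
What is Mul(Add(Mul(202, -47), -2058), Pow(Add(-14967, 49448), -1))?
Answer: Rational(-11552, 34481) ≈ -0.33502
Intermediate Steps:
Mul(Add(Mul(202, -47), -2058), Pow(Add(-14967, 49448), -1)) = Mul(Add(-9494, -2058), Pow(34481, -1)) = Mul(-11552, Rational(1, 34481)) = Rational(-11552, 34481)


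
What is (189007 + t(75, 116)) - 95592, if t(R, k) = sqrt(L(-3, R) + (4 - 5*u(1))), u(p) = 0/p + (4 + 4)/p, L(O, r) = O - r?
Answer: 93415 + I*sqrt(114) ≈ 93415.0 + 10.677*I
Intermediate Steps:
u(p) = 8/p (u(p) = 0 + 8/p = 8/p)
t(R, k) = sqrt(-39 - R) (t(R, k) = sqrt((-3 - R) + (4 - 40/1)) = sqrt((-3 - R) + (4 - 40)) = sqrt((-3 - R) - 36) = sqrt(-39 - R))
(189007 + t(75, 116)) - 95592 = (189007 + sqrt(-39 - 1*75)) - 95592 = (189007 + sqrt(-39 - 75)) - 95592 = (189007 + sqrt(-114)) - 95592 = (189007 + I*sqrt(114)) - 95592 = 93415 + I*sqrt(114)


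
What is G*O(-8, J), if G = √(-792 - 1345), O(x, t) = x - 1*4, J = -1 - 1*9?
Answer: -12*I*√2137 ≈ -554.73*I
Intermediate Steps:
J = -10 (J = -1 - 9 = -10)
O(x, t) = -4 + x (O(x, t) = x - 4 = -4 + x)
G = I*√2137 (G = √(-2137) = I*√2137 ≈ 46.228*I)
G*O(-8, J) = (I*√2137)*(-4 - 8) = (I*√2137)*(-12) = -12*I*√2137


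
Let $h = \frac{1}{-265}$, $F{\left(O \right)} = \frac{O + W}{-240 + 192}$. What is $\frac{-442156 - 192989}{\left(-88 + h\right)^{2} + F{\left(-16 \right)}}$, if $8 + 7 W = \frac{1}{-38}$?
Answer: $- \frac{569491839756000}{6944440211713} \approx -82.007$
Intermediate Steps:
$W = - \frac{305}{266}$ ($W = - \frac{8}{7} + \frac{1}{7 \left(-38\right)} = - \frac{8}{7} + \frac{1}{7} \left(- \frac{1}{38}\right) = - \frac{8}{7} - \frac{1}{266} = - \frac{305}{266} \approx -1.1466$)
$F{\left(O \right)} = \frac{305}{12768} - \frac{O}{48}$ ($F{\left(O \right)} = \frac{O - \frac{305}{266}}{-240 + 192} = \frac{- \frac{305}{266} + O}{-48} = \left(- \frac{305}{266} + O\right) \left(- \frac{1}{48}\right) = \frac{305}{12768} - \frac{O}{48}$)
$h = - \frac{1}{265} \approx -0.0037736$
$\frac{-442156 - 192989}{\left(-88 + h\right)^{2} + F{\left(-16 \right)}} = \frac{-442156 - 192989}{\left(-88 - \frac{1}{265}\right)^{2} + \left(\frac{305}{12768} - - \frac{1}{3}\right)} = - \frac{635145}{\left(- \frac{23321}{265}\right)^{2} + \left(\frac{305}{12768} + \frac{1}{3}\right)} = - \frac{635145}{\frac{543869041}{70225} + \frac{4561}{12768}} = - \frac{635145}{\frac{6944440211713}{896632800}} = \left(-635145\right) \frac{896632800}{6944440211713} = - \frac{569491839756000}{6944440211713}$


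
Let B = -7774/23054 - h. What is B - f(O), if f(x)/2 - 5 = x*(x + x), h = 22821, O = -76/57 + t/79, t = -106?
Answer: -14800912414504/647460063 ≈ -22860.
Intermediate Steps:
O = -634/237 (O = -76/57 - 106/79 = -76*1/57 - 106*1/79 = -4/3 - 106/79 = -634/237 ≈ -2.6751)
f(x) = 10 + 4*x**2 (f(x) = 10 + 2*(x*(x + x)) = 10 + 2*(x*(2*x)) = 10 + 2*(2*x**2) = 10 + 4*x**2)
B = -263061554/11527 (B = -7774/23054 - 1*22821 = -7774*1/23054 - 22821 = -3887/11527 - 22821 = -263061554/11527 ≈ -22821.)
B - f(O) = -263061554/11527 - (10 + 4*(-634/237)**2) = -263061554/11527 - (10 + 4*(401956/56169)) = -263061554/11527 - (10 + 1607824/56169) = -263061554/11527 - 1*2169514/56169 = -263061554/11527 - 2169514/56169 = -14800912414504/647460063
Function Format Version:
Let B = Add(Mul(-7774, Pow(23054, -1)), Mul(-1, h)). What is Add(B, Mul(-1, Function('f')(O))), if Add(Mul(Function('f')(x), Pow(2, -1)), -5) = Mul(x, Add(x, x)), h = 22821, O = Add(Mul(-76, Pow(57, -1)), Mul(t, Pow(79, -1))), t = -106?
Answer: Rational(-14800912414504, 647460063) ≈ -22860.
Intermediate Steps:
O = Rational(-634, 237) (O = Add(Mul(-76, Pow(57, -1)), Mul(-106, Pow(79, -1))) = Add(Mul(-76, Rational(1, 57)), Mul(-106, Rational(1, 79))) = Add(Rational(-4, 3), Rational(-106, 79)) = Rational(-634, 237) ≈ -2.6751)
Function('f')(x) = Add(10, Mul(4, Pow(x, 2))) (Function('f')(x) = Add(10, Mul(2, Mul(x, Add(x, x)))) = Add(10, Mul(2, Mul(x, Mul(2, x)))) = Add(10, Mul(2, Mul(2, Pow(x, 2)))) = Add(10, Mul(4, Pow(x, 2))))
B = Rational(-263061554, 11527) (B = Add(Mul(-7774, Pow(23054, -1)), Mul(-1, 22821)) = Add(Mul(-7774, Rational(1, 23054)), -22821) = Add(Rational(-3887, 11527), -22821) = Rational(-263061554, 11527) ≈ -22821.)
Add(B, Mul(-1, Function('f')(O))) = Add(Rational(-263061554, 11527), Mul(-1, Add(10, Mul(4, Pow(Rational(-634, 237), 2))))) = Add(Rational(-263061554, 11527), Mul(-1, Add(10, Mul(4, Rational(401956, 56169))))) = Add(Rational(-263061554, 11527), Mul(-1, Add(10, Rational(1607824, 56169)))) = Add(Rational(-263061554, 11527), Mul(-1, Rational(2169514, 56169))) = Add(Rational(-263061554, 11527), Rational(-2169514, 56169)) = Rational(-14800912414504, 647460063)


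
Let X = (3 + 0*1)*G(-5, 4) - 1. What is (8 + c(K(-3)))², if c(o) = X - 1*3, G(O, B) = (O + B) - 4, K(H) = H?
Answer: 121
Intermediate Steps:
G(O, B) = -4 + B + O (G(O, B) = (B + O) - 4 = -4 + B + O)
X = -16 (X = (3 + 0*1)*(-4 + 4 - 5) - 1 = (3 + 0)*(-5) - 1 = 3*(-5) - 1 = -15 - 1 = -16)
c(o) = -19 (c(o) = -16 - 1*3 = -16 - 3 = -19)
(8 + c(K(-3)))² = (8 - 19)² = (-11)² = 121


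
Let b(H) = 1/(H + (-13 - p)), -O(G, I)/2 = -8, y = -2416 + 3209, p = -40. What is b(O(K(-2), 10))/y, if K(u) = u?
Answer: 1/34099 ≈ 2.9326e-5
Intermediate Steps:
y = 793
O(G, I) = 16 (O(G, I) = -2*(-8) = 16)
b(H) = 1/(27 + H) (b(H) = 1/(H + (-13 - 1*(-40))) = 1/(H + (-13 + 40)) = 1/(H + 27) = 1/(27 + H))
b(O(K(-2), 10))/y = 1/((27 + 16)*793) = (1/793)/43 = (1/43)*(1/793) = 1/34099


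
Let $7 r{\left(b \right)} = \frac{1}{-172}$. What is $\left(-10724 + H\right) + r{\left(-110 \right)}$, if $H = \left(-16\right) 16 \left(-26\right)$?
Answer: $- \frac{4897873}{1204} \approx -4068.0$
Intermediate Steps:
$r{\left(b \right)} = - \frac{1}{1204}$ ($r{\left(b \right)} = \frac{1}{7 \left(-172\right)} = \frac{1}{7} \left(- \frac{1}{172}\right) = - \frac{1}{1204}$)
$H = 6656$ ($H = \left(-256\right) \left(-26\right) = 6656$)
$\left(-10724 + H\right) + r{\left(-110 \right)} = \left(-10724 + 6656\right) - \frac{1}{1204} = -4068 - \frac{1}{1204} = - \frac{4897873}{1204}$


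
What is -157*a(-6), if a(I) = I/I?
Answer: -157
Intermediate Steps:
a(I) = 1
-157*a(-6) = -157*1 = -157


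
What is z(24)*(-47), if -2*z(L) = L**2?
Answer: 13536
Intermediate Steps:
z(L) = -L**2/2
z(24)*(-47) = -1/2*24**2*(-47) = -1/2*576*(-47) = -288*(-47) = 13536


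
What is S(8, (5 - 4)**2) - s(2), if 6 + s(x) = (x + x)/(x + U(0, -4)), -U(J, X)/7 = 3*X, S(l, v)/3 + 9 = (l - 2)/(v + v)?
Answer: -518/43 ≈ -12.047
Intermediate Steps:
S(l, v) = -27 + 3*(-2 + l)/(2*v) (S(l, v) = -27 + 3*((l - 2)/(v + v)) = -27 + 3*((-2 + l)/((2*v))) = -27 + 3*((-2 + l)*(1/(2*v))) = -27 + 3*((-2 + l)/(2*v)) = -27 + 3*(-2 + l)/(2*v))
U(J, X) = -21*X
s(x) = -6 + 2*x/(84 + x) (s(x) = -6 + (x + x)/(x - 21*(-4)) = -6 + (2*x)/(x + 84) = -6 + (2*x)/(84 + x) = -6 + 2*x/(84 + x))
S(8, (5 - 4)**2) - s(2) = 3*(-2 + 8 - 18*(5 - 4)**2)/(2*((5 - 4)**2)) - 4*(-126 - 1*2)/(84 + 2) = 3*(-2 + 8 - 18*1**2)/(2*(1**2)) - 4*(-126 - 2)/86 = (3/2)*(-2 + 8 - 18*1)/1 - 4*(-128)/86 = (3/2)*1*(-2 + 8 - 18) - 1*(-256/43) = (3/2)*1*(-12) + 256/43 = -18 + 256/43 = -518/43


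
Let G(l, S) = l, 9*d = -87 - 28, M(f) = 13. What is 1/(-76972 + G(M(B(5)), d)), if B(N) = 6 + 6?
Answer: -1/76959 ≈ -1.2994e-5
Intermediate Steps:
B(N) = 12
d = -115/9 (d = (-87 - 28)/9 = (1/9)*(-115) = -115/9 ≈ -12.778)
1/(-76972 + G(M(B(5)), d)) = 1/(-76972 + 13) = 1/(-76959) = -1/76959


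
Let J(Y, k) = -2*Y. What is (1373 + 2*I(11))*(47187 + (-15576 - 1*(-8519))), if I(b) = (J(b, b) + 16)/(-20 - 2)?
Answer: 606324170/11 ≈ 5.5120e+7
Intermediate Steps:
I(b) = -8/11 + b/11 (I(b) = (-2*b + 16)/(-20 - 2) = (16 - 2*b)/(-22) = (16 - 2*b)*(-1/22) = -8/11 + b/11)
(1373 + 2*I(11))*(47187 + (-15576 - 1*(-8519))) = (1373 + 2*(-8/11 + (1/11)*11))*(47187 + (-15576 - 1*(-8519))) = (1373 + 2*(-8/11 + 1))*(47187 + (-15576 + 8519)) = (1373 + 2*(3/11))*(47187 - 7057) = (1373 + 6/11)*40130 = (15109/11)*40130 = 606324170/11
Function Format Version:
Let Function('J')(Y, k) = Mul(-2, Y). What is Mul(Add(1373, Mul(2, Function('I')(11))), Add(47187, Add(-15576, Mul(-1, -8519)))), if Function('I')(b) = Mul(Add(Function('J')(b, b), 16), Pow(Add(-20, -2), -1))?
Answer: Rational(606324170, 11) ≈ 5.5120e+7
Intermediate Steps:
Function('I')(b) = Add(Rational(-8, 11), Mul(Rational(1, 11), b)) (Function('I')(b) = Mul(Add(Mul(-2, b), 16), Pow(Add(-20, -2), -1)) = Mul(Add(16, Mul(-2, b)), Pow(-22, -1)) = Mul(Add(16, Mul(-2, b)), Rational(-1, 22)) = Add(Rational(-8, 11), Mul(Rational(1, 11), b)))
Mul(Add(1373, Mul(2, Function('I')(11))), Add(47187, Add(-15576, Mul(-1, -8519)))) = Mul(Add(1373, Mul(2, Add(Rational(-8, 11), Mul(Rational(1, 11), 11)))), Add(47187, Add(-15576, Mul(-1, -8519)))) = Mul(Add(1373, Mul(2, Add(Rational(-8, 11), 1))), Add(47187, Add(-15576, 8519))) = Mul(Add(1373, Mul(2, Rational(3, 11))), Add(47187, -7057)) = Mul(Add(1373, Rational(6, 11)), 40130) = Mul(Rational(15109, 11), 40130) = Rational(606324170, 11)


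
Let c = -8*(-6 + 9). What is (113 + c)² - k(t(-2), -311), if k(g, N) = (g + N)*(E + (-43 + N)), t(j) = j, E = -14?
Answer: -107263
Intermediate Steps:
c = -24 (c = -8*3 = -24)
k(g, N) = (-57 + N)*(N + g) (k(g, N) = (g + N)*(-14 + (-43 + N)) = (N + g)*(-57 + N) = (-57 + N)*(N + g))
(113 + c)² - k(t(-2), -311) = (113 - 24)² - ((-311)² - 57*(-311) - 57*(-2) - 311*(-2)) = 89² - (96721 + 17727 + 114 + 622) = 7921 - 1*115184 = 7921 - 115184 = -107263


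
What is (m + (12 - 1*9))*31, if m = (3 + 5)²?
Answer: 2077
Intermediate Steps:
m = 64 (m = 8² = 64)
(m + (12 - 1*9))*31 = (64 + (12 - 1*9))*31 = (64 + (12 - 9))*31 = (64 + 3)*31 = 67*31 = 2077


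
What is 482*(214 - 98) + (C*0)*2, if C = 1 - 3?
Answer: 55912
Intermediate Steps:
C = -2
482*(214 - 98) + (C*0)*2 = 482*(214 - 98) - 2*0*2 = 482*116 + 0*2 = 55912 + 0 = 55912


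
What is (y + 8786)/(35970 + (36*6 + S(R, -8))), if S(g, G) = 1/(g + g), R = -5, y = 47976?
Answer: 567620/361859 ≈ 1.5686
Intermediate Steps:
S(g, G) = 1/(2*g)
(y + 8786)/(35970 + (36*6 + S(R, -8))) = (47976 + 8786)/(35970 + (36*6 + (½)/(-5))) = 56762/(35970 + (216 + (½)*(-⅕))) = 56762/(35970 + (216 - ⅒)) = 56762/(35970 + 2159/10) = 56762/(361859/10) = 56762*(10/361859) = 567620/361859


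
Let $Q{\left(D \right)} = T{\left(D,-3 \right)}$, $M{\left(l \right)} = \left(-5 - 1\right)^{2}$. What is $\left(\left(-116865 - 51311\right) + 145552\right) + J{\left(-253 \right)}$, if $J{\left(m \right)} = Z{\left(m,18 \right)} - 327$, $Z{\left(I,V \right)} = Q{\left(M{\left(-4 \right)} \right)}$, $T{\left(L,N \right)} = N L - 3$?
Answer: $-23062$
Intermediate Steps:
$T{\left(L,N \right)} = -3 + L N$ ($T{\left(L,N \right)} = L N - 3 = -3 + L N$)
$M{\left(l \right)} = 36$ ($M{\left(l \right)} = \left(-6\right)^{2} = 36$)
$Q{\left(D \right)} = -3 - 3 D$ ($Q{\left(D \right)} = -3 + D \left(-3\right) = -3 - 3 D$)
$Z{\left(I,V \right)} = -111$ ($Z{\left(I,V \right)} = -3 - 108 = -111$)
$J{\left(m \right)} = -438$ ($J{\left(m \right)} = -111 - 327 = -438$)
$\left(\left(-116865 - 51311\right) + 145552\right) + J{\left(-253 \right)} = \left(\left(-116865 - 51311\right) + 145552\right) - 438 = \left(-168176 + 145552\right) - 438 = -22624 - 438 = -23062$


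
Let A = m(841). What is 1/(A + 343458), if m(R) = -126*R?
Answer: 1/237492 ≈ 4.2107e-6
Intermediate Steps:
A = -105966 (A = -126*841 = -105966)
1/(A + 343458) = 1/(-105966 + 343458) = 1/237492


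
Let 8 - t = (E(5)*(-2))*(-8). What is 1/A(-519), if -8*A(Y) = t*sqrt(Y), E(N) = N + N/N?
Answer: -I*sqrt(519)/5709 ≈ -0.0039905*I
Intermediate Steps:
E(N) = 1 + N (E(N) = N + 1 = 1 + N)
t = -88 (t = 8 - (1 + 5)*(-2)*(-8) = 8 - 6*(-2)*(-8) = 8 - (-12)*(-8) = 8 - 1*96 = 8 - 96 = -88)
A(Y) = 11*sqrt(Y) (A(Y) = -(-11)*sqrt(Y) = 11*sqrt(Y))
1/A(-519) = 1/(11*sqrt(-519)) = 1/(11*(I*sqrt(519))) = 1/(11*I*sqrt(519)) = -I*sqrt(519)/5709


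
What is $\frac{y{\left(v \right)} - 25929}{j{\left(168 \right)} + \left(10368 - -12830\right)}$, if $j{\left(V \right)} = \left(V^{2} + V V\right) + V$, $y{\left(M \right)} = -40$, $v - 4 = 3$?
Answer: $- \frac{25969}{79814} \approx -0.32537$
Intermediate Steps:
$v = 7$ ($v = 4 + 3 = 7$)
$j{\left(V \right)} = V + 2 V^{2}$ ($j{\left(V \right)} = \left(V^{2} + V^{2}\right) + V = 2 V^{2} + V = V + 2 V^{2}$)
$\frac{y{\left(v \right)} - 25929}{j{\left(168 \right)} + \left(10368 - -12830\right)} = \frac{-40 - 25929}{168 \left(1 + 2 \cdot 168\right) + \left(10368 - -12830\right)} = - \frac{25969}{168 \left(1 + 336\right) + \left(10368 + 12830\right)} = - \frac{25969}{168 \cdot 337 + 23198} = - \frac{25969}{56616 + 23198} = - \frac{25969}{79814}$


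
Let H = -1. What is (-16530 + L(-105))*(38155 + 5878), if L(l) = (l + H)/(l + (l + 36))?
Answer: -63321963881/87 ≈ -7.2784e+8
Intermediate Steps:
L(l) = (-1 + l)/(36 + 2*l) (L(l) = (l - 1)/(l + (l + 36)) = (-1 + l)/(l + (36 + l)) = (-1 + l)/(36 + 2*l))
(-16530 + L(-105))*(38155 + 5878) = (-16530 + (-1 - 105)/(2*(18 - 105)))*(38155 + 5878) = (-16530 + (½)*(-106)/(-87))*44033 = (-16530 + (½)*(-1/87)*(-106))*44033 = (-16530 + 53/87)*44033 = -1438057/87*44033 = -63321963881/87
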